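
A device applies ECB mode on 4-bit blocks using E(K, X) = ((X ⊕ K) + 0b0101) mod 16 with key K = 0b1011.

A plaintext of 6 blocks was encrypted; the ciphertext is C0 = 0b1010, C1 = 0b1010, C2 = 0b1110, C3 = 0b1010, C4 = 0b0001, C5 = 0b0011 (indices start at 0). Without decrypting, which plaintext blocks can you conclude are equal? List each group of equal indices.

ECB encrypts each block independently with the same key, so equal ciphertext blocks imply equal plaintext blocks.
C0 = C1 = C3 = 0b1010, so P0 = P1 = P3.

P0 = P1 = P3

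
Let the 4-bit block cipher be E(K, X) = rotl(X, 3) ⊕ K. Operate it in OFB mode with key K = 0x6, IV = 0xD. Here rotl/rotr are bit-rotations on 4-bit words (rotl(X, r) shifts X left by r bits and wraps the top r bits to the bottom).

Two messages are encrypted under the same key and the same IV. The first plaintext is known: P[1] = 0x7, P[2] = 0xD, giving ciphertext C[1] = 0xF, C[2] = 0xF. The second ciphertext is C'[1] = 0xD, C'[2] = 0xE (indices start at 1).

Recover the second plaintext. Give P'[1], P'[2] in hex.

In OFB with a reused IV, both messages share the same keystream S_i, so C_i ⊕ C'_i = P_i ⊕ P'_i and thus P'_i = P_i ⊕ C_i ⊕ C'_i.
P'[1]: 0x7 ⊕ 0xF ⊕ 0xD = 0x5.
P'[2]: 0xD ⊕ 0xF ⊕ 0xE = 0xC.

P'[1] = 0x5, P'[2] = 0xC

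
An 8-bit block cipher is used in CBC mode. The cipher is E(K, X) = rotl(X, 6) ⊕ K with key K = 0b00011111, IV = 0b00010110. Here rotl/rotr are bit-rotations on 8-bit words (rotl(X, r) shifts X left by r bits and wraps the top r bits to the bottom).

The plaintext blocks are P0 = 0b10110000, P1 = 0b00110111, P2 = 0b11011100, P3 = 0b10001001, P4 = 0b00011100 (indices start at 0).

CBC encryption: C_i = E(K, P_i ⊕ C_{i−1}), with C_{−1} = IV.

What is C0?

C0: P0 ⊕ 0b00010110 = 0b10100110; E(K, 0b10100110) = 0b10110110.

C0 = 0b10110110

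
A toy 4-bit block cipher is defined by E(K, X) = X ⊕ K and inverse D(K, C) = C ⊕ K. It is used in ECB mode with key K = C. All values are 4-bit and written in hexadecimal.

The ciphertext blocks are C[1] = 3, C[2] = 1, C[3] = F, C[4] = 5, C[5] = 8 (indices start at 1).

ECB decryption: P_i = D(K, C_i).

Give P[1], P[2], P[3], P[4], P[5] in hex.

P[1] = F, P[2] = D, P[3] = 3, P[4] = 9, P[5] = 4

P[1]: D(K, 3) = F.
P[2]: D(K, 1) = D.
P[3]: D(K, F) = 3.
P[4]: D(K, 5) = 9.
P[5]: D(K, 8) = 4.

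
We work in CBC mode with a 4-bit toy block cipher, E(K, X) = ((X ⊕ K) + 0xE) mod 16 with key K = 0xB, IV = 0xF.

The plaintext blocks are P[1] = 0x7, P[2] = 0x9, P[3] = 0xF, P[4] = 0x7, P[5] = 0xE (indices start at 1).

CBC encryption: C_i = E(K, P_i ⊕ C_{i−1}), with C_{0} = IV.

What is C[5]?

C[1]: P[1] ⊕ 0xF = 0x8; E(K, 0x8) = 0x1.
C[2]: P[2] ⊕ 0x1 = 0x8; E(K, 0x8) = 0x1.
C[3]: P[3] ⊕ 0x1 = 0xE; E(K, 0xE) = 0x3.
C[4]: P[4] ⊕ 0x3 = 0x4; E(K, 0x4) = 0xD.
C[5]: P[5] ⊕ 0xD = 0x3; E(K, 0x3) = 0x6.

C[5] = 0x6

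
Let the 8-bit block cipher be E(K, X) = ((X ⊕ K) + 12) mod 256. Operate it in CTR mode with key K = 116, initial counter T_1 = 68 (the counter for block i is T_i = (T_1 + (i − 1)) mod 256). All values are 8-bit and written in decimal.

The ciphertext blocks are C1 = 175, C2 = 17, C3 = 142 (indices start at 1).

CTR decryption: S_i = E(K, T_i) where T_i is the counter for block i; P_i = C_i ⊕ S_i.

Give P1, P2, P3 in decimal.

P1 = 147, P2 = 44, P3 = 176

P1: T = 68, S = E(K, T) = 60; 175 ⊕ 60 = 147.
P2: T = 69, S = E(K, T) = 61; 17 ⊕ 61 = 44.
P3: T = 70, S = E(K, T) = 62; 142 ⊕ 62 = 176.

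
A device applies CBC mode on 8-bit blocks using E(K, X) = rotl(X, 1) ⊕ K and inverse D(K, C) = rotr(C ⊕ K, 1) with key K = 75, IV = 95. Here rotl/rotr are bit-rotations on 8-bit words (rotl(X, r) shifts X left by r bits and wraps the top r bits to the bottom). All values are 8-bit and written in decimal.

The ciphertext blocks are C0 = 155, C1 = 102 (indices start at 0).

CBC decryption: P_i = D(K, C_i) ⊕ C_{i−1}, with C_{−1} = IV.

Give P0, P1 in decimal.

P0 = 55, P1 = 13

P0: D(K, 155) = 104; 104 ⊕ 95 = 55.
P1: D(K, 102) = 150; 150 ⊕ 155 = 13.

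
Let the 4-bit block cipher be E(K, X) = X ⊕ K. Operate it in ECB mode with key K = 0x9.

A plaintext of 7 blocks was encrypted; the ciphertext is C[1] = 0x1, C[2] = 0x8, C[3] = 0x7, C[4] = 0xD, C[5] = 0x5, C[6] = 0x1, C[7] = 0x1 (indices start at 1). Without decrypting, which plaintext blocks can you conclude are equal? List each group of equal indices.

P[1] = P[6] = P[7]

ECB encrypts each block independently with the same key, so equal ciphertext blocks imply equal plaintext blocks.
C[1] = C[6] = C[7] = 0x1, so P[1] = P[6] = P[7].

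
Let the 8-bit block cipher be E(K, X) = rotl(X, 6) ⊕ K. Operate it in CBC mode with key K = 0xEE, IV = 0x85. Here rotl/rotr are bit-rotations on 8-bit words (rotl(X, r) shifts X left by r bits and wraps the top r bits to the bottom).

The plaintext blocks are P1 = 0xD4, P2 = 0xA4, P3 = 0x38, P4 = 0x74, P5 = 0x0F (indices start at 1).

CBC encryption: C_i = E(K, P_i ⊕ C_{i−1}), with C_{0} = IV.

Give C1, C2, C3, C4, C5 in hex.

C1 = 0xBA, C2 = 0x69, C3 = 0xBA, C4 = 0x5D, C5 = 0x7A

C1: P1 ⊕ 0x85 = 0x51; E(K, 0x51) = 0xBA.
C2: P2 ⊕ 0xBA = 0x1E; E(K, 0x1E) = 0x69.
C3: P3 ⊕ 0x69 = 0x51; E(K, 0x51) = 0xBA.
C4: P4 ⊕ 0xBA = 0xCE; E(K, 0xCE) = 0x5D.
C5: P5 ⊕ 0x5D = 0x52; E(K, 0x52) = 0x7A.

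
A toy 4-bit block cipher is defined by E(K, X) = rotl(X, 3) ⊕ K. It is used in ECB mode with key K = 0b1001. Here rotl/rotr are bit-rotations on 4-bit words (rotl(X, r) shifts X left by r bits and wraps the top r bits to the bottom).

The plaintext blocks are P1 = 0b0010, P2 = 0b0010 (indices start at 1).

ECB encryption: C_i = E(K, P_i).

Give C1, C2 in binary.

C1 = 0b1000, C2 = 0b1000

C1: E(K, 0b0010) = 0b1000.
C2: E(K, 0b0010) = 0b1000.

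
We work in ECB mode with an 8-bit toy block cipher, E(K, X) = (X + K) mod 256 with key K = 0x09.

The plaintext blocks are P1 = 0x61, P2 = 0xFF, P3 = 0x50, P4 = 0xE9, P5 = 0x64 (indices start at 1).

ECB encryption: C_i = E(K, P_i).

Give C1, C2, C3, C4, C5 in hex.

C1 = 0x6A, C2 = 0x08, C3 = 0x59, C4 = 0xF2, C5 = 0x6D

C1: E(K, 0x61) = 0x6A.
C2: E(K, 0xFF) = 0x08.
C3: E(K, 0x50) = 0x59.
C4: E(K, 0xE9) = 0xF2.
C5: E(K, 0x64) = 0x6D.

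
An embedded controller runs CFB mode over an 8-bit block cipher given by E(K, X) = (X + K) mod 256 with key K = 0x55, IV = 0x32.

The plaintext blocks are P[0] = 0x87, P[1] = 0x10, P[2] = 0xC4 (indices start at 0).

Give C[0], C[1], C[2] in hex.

CFB encryption: C_i = P_i ⊕ E(K, C_{i−1}), with C_{−1} = IV.
C[0]: E(K, 0x32) = 0x87; 0x87 ⊕ 0x87 = 0x00.
C[1]: E(K, 0x00) = 0x55; 0x10 ⊕ 0x55 = 0x45.
C[2]: E(K, 0x45) = 0x9A; 0xC4 ⊕ 0x9A = 0x5E.

C[0] = 0x00, C[1] = 0x45, C[2] = 0x5E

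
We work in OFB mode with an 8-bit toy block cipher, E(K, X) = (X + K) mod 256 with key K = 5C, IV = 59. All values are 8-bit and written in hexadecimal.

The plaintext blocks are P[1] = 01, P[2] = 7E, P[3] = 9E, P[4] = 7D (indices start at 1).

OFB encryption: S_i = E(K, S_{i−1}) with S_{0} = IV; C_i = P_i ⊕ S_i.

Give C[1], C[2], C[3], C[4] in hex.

C[1]: S = E(K, 59) = B5; 01 ⊕ B5 = B4.
C[2]: S = E(K, B5) = 11; 7E ⊕ 11 = 6F.
C[3]: S = E(K, 11) = 6D; 9E ⊕ 6D = F3.
C[4]: S = E(K, 6D) = C9; 7D ⊕ C9 = B4.

C[1] = B4, C[2] = 6F, C[3] = F3, C[4] = B4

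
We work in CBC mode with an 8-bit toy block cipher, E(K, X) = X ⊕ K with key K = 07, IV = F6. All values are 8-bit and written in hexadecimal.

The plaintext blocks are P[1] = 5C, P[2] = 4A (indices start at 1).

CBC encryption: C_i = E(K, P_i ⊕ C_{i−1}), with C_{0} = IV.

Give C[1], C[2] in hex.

C[1]: P[1] ⊕ F6 = AA; E(K, AA) = AD.
C[2]: P[2] ⊕ AD = E7; E(K, E7) = E0.

C[1] = AD, C[2] = E0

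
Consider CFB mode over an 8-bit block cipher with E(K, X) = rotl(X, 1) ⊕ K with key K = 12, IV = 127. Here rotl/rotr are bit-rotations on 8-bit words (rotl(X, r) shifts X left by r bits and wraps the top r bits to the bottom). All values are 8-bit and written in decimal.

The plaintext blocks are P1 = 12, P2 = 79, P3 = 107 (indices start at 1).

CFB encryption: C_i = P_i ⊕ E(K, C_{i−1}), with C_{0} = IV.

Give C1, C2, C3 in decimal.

C1 = 254, C2 = 190, C3 = 26

C1: E(K, 127) = 242; 12 ⊕ 242 = 254.
C2: E(K, 254) = 241; 79 ⊕ 241 = 190.
C3: E(K, 190) = 113; 107 ⊕ 113 = 26.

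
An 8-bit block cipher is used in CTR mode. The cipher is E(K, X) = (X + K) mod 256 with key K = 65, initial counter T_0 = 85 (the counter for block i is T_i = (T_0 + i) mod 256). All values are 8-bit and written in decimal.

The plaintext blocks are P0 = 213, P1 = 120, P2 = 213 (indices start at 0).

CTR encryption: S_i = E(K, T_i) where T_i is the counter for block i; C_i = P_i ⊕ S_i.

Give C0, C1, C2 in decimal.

C0: T = 85, S = E(K, T) = 150; 213 ⊕ 150 = 67.
C1: T = 86, S = E(K, T) = 151; 120 ⊕ 151 = 239.
C2: T = 87, S = E(K, T) = 152; 213 ⊕ 152 = 77.

C0 = 67, C1 = 239, C2 = 77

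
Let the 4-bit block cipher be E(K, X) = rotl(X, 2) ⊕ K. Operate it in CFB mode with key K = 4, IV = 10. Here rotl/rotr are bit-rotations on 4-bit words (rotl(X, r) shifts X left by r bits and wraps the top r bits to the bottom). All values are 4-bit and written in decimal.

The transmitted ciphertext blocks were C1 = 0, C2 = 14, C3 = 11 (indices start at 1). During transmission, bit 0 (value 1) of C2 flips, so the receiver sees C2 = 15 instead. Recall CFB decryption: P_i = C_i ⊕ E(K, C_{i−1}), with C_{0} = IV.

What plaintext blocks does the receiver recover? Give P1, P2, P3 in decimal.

P1 = 14, P2 = 11, P3 = 0

Only C2 changed, to 15. In CFB, a change in C_i flips the same bit in P_i and garbles P_{i+1}. Decrypting the received ciphertext:
P1: E(K, 10) = 14; 0 ⊕ 14 = 14.
P2: E(K, 0) = 4; 15 ⊕ 4 = 11.
P3: E(K, 15) = 11; 11 ⊕ 11 = 0.
Blocks that differ from the original plaintext: P2, P3.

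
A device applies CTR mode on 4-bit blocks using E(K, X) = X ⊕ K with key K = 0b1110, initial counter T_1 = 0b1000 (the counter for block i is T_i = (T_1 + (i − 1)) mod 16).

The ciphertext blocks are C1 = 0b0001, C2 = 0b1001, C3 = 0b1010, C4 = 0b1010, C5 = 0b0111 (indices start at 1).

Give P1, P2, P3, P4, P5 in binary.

CTR decryption: S_i = E(K, T_i) where T_i is the counter for block i; P_i = C_i ⊕ S_i.
P1: T = 0b1000, S = E(K, T) = 0b0110; 0b0001 ⊕ 0b0110 = 0b0111.
P2: T = 0b1001, S = E(K, T) = 0b0111; 0b1001 ⊕ 0b0111 = 0b1110.
P3: T = 0b1010, S = E(K, T) = 0b0100; 0b1010 ⊕ 0b0100 = 0b1110.
P4: T = 0b1011, S = E(K, T) = 0b0101; 0b1010 ⊕ 0b0101 = 0b1111.
P5: T = 0b1100, S = E(K, T) = 0b0010; 0b0111 ⊕ 0b0010 = 0b0101.

P1 = 0b0111, P2 = 0b1110, P3 = 0b1110, P4 = 0b1111, P5 = 0b0101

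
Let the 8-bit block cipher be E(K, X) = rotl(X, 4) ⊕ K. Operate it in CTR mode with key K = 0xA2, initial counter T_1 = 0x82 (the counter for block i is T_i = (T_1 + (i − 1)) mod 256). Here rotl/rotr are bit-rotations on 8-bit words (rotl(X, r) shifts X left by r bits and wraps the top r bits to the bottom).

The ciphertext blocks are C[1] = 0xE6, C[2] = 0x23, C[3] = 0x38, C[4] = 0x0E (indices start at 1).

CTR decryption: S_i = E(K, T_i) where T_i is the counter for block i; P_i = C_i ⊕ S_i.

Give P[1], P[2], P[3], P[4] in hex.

P[1] = 0x6C, P[2] = 0xB9, P[3] = 0xD2, P[4] = 0xF4

P[1]: T = 0x82, S = E(K, T) = 0x8A; 0xE6 ⊕ 0x8A = 0x6C.
P[2]: T = 0x83, S = E(K, T) = 0x9A; 0x23 ⊕ 0x9A = 0xB9.
P[3]: T = 0x84, S = E(K, T) = 0xEA; 0x38 ⊕ 0xEA = 0xD2.
P[4]: T = 0x85, S = E(K, T) = 0xFA; 0x0E ⊕ 0xFA = 0xF4.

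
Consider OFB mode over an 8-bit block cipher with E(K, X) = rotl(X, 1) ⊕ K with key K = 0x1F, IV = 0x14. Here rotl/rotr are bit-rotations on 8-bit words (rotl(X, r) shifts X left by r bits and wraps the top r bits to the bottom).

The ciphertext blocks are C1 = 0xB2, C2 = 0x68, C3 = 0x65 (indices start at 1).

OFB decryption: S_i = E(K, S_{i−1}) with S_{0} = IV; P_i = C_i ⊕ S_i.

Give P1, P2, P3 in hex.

P1 = 0x85, P2 = 0x19, P3 = 0x98

P1: S = E(K, 0x14) = 0x37; 0xB2 ⊕ 0x37 = 0x85.
P2: S = E(K, 0x37) = 0x71; 0x68 ⊕ 0x71 = 0x19.
P3: S = E(K, 0x71) = 0xFD; 0x65 ⊕ 0xFD = 0x98.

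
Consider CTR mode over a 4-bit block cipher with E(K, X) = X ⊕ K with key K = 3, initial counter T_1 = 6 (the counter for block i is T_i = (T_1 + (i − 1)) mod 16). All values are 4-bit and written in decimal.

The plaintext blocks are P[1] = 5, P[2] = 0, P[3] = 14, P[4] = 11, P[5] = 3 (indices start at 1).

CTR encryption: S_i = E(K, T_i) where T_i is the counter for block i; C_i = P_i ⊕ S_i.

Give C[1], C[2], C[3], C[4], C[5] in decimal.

C[1] = 0, C[2] = 4, C[3] = 5, C[4] = 1, C[5] = 10

C[1]: T = 6, S = E(K, T) = 5; 5 ⊕ 5 = 0.
C[2]: T = 7, S = E(K, T) = 4; 0 ⊕ 4 = 4.
C[3]: T = 8, S = E(K, T) = 11; 14 ⊕ 11 = 5.
C[4]: T = 9, S = E(K, T) = 10; 11 ⊕ 10 = 1.
C[5]: T = 10, S = E(K, T) = 9; 3 ⊕ 9 = 10.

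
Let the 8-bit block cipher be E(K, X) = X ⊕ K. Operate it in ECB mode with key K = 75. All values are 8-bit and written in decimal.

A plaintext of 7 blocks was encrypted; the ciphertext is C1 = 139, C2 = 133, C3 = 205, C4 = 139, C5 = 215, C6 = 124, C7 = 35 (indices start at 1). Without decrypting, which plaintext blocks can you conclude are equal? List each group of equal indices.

P1 = P4

ECB encrypts each block independently with the same key, so equal ciphertext blocks imply equal plaintext blocks.
C1 = C4 = 139, so P1 = P4.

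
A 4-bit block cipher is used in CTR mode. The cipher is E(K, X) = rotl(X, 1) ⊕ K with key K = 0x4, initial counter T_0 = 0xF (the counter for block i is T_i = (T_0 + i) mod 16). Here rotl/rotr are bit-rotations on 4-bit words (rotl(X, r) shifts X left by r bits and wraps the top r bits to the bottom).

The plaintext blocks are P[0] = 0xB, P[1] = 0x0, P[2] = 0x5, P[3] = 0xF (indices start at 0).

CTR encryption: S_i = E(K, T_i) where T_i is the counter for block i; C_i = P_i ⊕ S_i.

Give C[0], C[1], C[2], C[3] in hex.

C[0] = 0x0, C[1] = 0x4, C[2] = 0x3, C[3] = 0xF

C[0]: T = 0xF, S = E(K, T) = 0xB; 0xB ⊕ 0xB = 0x0.
C[1]: T = 0x0, S = E(K, T) = 0x4; 0x0 ⊕ 0x4 = 0x4.
C[2]: T = 0x1, S = E(K, T) = 0x6; 0x5 ⊕ 0x6 = 0x3.
C[3]: T = 0x2, S = E(K, T) = 0x0; 0xF ⊕ 0x0 = 0xF.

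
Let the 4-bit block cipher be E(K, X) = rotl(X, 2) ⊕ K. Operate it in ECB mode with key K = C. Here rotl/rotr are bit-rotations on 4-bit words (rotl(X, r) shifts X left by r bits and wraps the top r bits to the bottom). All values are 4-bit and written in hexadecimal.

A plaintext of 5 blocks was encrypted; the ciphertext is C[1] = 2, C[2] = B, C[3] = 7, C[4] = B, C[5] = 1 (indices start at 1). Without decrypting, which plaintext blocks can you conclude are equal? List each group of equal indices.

ECB encrypts each block independently with the same key, so equal ciphertext blocks imply equal plaintext blocks.
C[2] = C[4] = B, so P[2] = P[4].

P[2] = P[4]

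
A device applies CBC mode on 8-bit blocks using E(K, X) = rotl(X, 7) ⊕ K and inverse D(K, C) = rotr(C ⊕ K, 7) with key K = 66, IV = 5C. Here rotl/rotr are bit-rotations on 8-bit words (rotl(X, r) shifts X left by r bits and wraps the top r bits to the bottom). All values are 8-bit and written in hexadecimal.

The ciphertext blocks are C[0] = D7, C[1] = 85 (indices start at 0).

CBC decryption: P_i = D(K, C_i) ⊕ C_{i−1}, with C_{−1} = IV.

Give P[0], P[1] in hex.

P[0]: D(K, D7) = 63; 63 ⊕ 5C = 3F.
P[1]: D(K, 85) = C7; C7 ⊕ D7 = 10.

P[0] = 3F, P[1] = 10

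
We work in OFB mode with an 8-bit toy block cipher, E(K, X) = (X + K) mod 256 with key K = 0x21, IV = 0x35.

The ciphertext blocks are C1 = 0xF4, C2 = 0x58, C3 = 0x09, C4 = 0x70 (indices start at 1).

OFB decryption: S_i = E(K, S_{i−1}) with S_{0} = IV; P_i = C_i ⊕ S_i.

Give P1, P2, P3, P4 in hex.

P1 = 0xA2, P2 = 0x2F, P3 = 0x91, P4 = 0xC9

P1: S = E(K, 0x35) = 0x56; 0xF4 ⊕ 0x56 = 0xA2.
P2: S = E(K, 0x56) = 0x77; 0x58 ⊕ 0x77 = 0x2F.
P3: S = E(K, 0x77) = 0x98; 0x09 ⊕ 0x98 = 0x91.
P4: S = E(K, 0x98) = 0xB9; 0x70 ⊕ 0xB9 = 0xC9.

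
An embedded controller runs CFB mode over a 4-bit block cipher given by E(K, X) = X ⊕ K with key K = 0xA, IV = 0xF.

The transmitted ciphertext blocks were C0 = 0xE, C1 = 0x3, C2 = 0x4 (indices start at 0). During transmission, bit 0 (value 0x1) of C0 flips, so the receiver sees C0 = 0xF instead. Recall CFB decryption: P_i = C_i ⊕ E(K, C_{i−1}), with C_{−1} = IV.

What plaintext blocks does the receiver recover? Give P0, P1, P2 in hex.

Only C0 changed, to 0xF. In CFB, a change in C_i flips the same bit in P_i and garbles P_{i+1}. Decrypting the received ciphertext:
P0: E(K, 0xF) = 0x5; 0xF ⊕ 0x5 = 0xA.
P1: E(K, 0xF) = 0x5; 0x3 ⊕ 0x5 = 0x6.
P2: E(K, 0x3) = 0x9; 0x4 ⊕ 0x9 = 0xD.
Blocks that differ from the original plaintext: P0, P1.

P0 = 0xA, P1 = 0x6, P2 = 0xD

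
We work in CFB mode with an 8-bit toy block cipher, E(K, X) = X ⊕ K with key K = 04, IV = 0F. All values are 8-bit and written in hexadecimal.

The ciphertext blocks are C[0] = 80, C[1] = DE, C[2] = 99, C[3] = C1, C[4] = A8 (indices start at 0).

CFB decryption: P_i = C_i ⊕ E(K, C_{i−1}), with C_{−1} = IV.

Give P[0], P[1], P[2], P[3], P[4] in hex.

P[0] = 8B, P[1] = 5A, P[2] = 43, P[3] = 5C, P[4] = 6D

P[0]: E(K, 0F) = 0B; 80 ⊕ 0B = 8B.
P[1]: E(K, 80) = 84; DE ⊕ 84 = 5A.
P[2]: E(K, DE) = DA; 99 ⊕ DA = 43.
P[3]: E(K, 99) = 9D; C1 ⊕ 9D = 5C.
P[4]: E(K, C1) = C5; A8 ⊕ C5 = 6D.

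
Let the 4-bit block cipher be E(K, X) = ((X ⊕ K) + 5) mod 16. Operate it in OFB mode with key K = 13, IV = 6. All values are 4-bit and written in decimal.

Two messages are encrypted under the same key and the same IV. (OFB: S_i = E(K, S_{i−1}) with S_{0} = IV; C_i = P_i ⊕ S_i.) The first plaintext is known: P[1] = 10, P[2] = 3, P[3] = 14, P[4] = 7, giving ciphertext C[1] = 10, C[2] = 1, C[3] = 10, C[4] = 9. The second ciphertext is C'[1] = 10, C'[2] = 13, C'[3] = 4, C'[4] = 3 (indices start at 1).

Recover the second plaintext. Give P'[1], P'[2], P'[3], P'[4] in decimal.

In OFB with a reused IV, both messages share the same keystream S_i, so C_i ⊕ C'_i = P_i ⊕ P'_i and thus P'_i = P_i ⊕ C_i ⊕ C'_i.
P'[1]: 10 ⊕ 10 ⊕ 10 = 10.
P'[2]: 3 ⊕ 1 ⊕ 13 = 15.
P'[3]: 14 ⊕ 10 ⊕ 4 = 0.
P'[4]: 7 ⊕ 9 ⊕ 3 = 13.

P'[1] = 10, P'[2] = 15, P'[3] = 0, P'[4] = 13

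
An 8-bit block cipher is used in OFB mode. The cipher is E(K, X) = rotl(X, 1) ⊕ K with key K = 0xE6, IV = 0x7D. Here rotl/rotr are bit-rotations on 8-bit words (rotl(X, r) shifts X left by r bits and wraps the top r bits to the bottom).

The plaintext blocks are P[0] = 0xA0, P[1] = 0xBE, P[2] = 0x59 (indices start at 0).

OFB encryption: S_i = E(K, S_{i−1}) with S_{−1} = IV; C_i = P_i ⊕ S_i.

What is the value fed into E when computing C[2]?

0xDE

C[0]: S = E(K, 0x7D) = 0x1C; 0xA0 ⊕ 0x1C = 0xBC.
C[1]: S = E(K, 0x1C) = 0xDE; 0xBE ⊕ 0xDE = 0x60.
C[2]: S = E(K, 0xDE) = 0x5B; 0x59 ⊕ 0x5B = 0x02.
So the input to E for block [2] is 0xDE.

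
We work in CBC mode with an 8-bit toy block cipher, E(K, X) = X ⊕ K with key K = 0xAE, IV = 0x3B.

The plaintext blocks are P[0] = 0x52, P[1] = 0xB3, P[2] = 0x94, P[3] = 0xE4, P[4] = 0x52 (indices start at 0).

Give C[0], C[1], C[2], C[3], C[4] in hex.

CBC encryption: C_i = E(K, P_i ⊕ C_{i−1}), with C_{−1} = IV.
C[0]: P[0] ⊕ 0x3B = 0x69; E(K, 0x69) = 0xC7.
C[1]: P[1] ⊕ 0xC7 = 0x74; E(K, 0x74) = 0xDA.
C[2]: P[2] ⊕ 0xDA = 0x4E; E(K, 0x4E) = 0xE0.
C[3]: P[3] ⊕ 0xE0 = 0x04; E(K, 0x04) = 0xAA.
C[4]: P[4] ⊕ 0xAA = 0xF8; E(K, 0xF8) = 0x56.

C[0] = 0xC7, C[1] = 0xDA, C[2] = 0xE0, C[3] = 0xAA, C[4] = 0x56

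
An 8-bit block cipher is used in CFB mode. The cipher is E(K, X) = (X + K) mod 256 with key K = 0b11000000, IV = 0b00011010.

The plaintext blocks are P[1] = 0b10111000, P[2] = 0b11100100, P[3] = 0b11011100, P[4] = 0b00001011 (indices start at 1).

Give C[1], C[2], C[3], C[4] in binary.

C[1] = 0b01100010, C[2] = 0b11000110, C[3] = 0b01011010, C[4] = 0b00010001

CFB encryption: C_i = P_i ⊕ E(K, C_{i−1}), with C_{0} = IV.
C[1]: E(K, 0b00011010) = 0b11011010; 0b10111000 ⊕ 0b11011010 = 0b01100010.
C[2]: E(K, 0b01100010) = 0b00100010; 0b11100100 ⊕ 0b00100010 = 0b11000110.
C[3]: E(K, 0b11000110) = 0b10000110; 0b11011100 ⊕ 0b10000110 = 0b01011010.
C[4]: E(K, 0b01011010) = 0b00011010; 0b00001011 ⊕ 0b00011010 = 0b00010001.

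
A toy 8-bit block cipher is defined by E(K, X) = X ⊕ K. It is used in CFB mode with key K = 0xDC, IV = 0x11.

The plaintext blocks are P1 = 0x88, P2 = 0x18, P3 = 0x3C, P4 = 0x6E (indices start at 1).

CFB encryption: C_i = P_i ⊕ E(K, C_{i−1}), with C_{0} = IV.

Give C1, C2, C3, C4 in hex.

C1 = 0x45, C2 = 0x81, C3 = 0x61, C4 = 0xD3

C1: E(K, 0x11) = 0xCD; 0x88 ⊕ 0xCD = 0x45.
C2: E(K, 0x45) = 0x99; 0x18 ⊕ 0x99 = 0x81.
C3: E(K, 0x81) = 0x5D; 0x3C ⊕ 0x5D = 0x61.
C4: E(K, 0x61) = 0xBD; 0x6E ⊕ 0xBD = 0xD3.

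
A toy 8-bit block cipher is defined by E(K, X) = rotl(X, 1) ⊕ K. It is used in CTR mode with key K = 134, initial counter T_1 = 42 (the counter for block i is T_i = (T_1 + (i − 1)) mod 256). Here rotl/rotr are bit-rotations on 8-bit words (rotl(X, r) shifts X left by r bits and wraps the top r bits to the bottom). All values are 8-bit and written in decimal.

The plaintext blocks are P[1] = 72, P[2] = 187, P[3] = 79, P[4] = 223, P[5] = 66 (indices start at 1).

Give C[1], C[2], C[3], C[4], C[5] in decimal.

CTR encryption: S_i = E(K, T_i) where T_i is the counter for block i; C_i = P_i ⊕ S_i.
C[1]: T = 42, S = E(K, T) = 210; 72 ⊕ 210 = 154.
C[2]: T = 43, S = E(K, T) = 208; 187 ⊕ 208 = 107.
C[3]: T = 44, S = E(K, T) = 222; 79 ⊕ 222 = 145.
C[4]: T = 45, S = E(K, T) = 220; 223 ⊕ 220 = 3.
C[5]: T = 46, S = E(K, T) = 218; 66 ⊕ 218 = 152.

C[1] = 154, C[2] = 107, C[3] = 145, C[4] = 3, C[5] = 152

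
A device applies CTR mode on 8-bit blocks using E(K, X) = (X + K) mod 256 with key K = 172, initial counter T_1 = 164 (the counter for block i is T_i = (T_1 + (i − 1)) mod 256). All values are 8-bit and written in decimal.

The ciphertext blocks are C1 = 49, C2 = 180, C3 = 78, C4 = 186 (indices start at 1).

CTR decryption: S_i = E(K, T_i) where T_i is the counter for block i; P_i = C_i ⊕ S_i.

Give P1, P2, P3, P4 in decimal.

P1: T = 164, S = E(K, T) = 80; 49 ⊕ 80 = 97.
P2: T = 165, S = E(K, T) = 81; 180 ⊕ 81 = 229.
P3: T = 166, S = E(K, T) = 82; 78 ⊕ 82 = 28.
P4: T = 167, S = E(K, T) = 83; 186 ⊕ 83 = 233.

P1 = 97, P2 = 229, P3 = 28, P4 = 233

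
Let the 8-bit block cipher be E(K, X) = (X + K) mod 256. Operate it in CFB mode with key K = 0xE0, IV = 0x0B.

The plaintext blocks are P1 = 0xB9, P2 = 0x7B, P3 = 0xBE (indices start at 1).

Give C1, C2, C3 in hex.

C1 = 0x52, C2 = 0x49, C3 = 0x97

CFB encryption: C_i = P_i ⊕ E(K, C_{i−1}), with C_{0} = IV.
C1: E(K, 0x0B) = 0xEB; 0xB9 ⊕ 0xEB = 0x52.
C2: E(K, 0x52) = 0x32; 0x7B ⊕ 0x32 = 0x49.
C3: E(K, 0x49) = 0x29; 0xBE ⊕ 0x29 = 0x97.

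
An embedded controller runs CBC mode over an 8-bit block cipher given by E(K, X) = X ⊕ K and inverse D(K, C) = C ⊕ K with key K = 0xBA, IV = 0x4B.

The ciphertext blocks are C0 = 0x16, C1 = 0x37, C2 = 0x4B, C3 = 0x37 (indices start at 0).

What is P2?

P2 = 0xC6

CBC decryption: P_i = D(K, C_i) ⊕ C_{i−1}, with C_{−1} = IV.
P2: D(K, 0x4B) = 0xF1; 0xF1 ⊕ 0x37 = 0xC6.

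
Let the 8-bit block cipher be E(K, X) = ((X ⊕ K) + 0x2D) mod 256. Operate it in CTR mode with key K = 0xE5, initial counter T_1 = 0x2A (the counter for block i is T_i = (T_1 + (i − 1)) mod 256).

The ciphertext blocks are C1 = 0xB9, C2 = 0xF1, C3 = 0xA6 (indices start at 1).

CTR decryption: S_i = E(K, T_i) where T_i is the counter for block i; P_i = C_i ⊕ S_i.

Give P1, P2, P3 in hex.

P1 = 0x45, P2 = 0x0A, P3 = 0x50

P1: T = 0x2A, S = E(K, T) = 0xFC; 0xB9 ⊕ 0xFC = 0x45.
P2: T = 0x2B, S = E(K, T) = 0xFB; 0xF1 ⊕ 0xFB = 0x0A.
P3: T = 0x2C, S = E(K, T) = 0xF6; 0xA6 ⊕ 0xF6 = 0x50.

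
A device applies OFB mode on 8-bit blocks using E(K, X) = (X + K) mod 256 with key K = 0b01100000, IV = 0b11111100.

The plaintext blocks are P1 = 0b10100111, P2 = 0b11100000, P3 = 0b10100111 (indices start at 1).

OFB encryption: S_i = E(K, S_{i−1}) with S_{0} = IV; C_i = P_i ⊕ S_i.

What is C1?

C1: S = E(K, 0b11111100) = 0b01011100; 0b10100111 ⊕ 0b01011100 = 0b11111011.

C1 = 0b11111011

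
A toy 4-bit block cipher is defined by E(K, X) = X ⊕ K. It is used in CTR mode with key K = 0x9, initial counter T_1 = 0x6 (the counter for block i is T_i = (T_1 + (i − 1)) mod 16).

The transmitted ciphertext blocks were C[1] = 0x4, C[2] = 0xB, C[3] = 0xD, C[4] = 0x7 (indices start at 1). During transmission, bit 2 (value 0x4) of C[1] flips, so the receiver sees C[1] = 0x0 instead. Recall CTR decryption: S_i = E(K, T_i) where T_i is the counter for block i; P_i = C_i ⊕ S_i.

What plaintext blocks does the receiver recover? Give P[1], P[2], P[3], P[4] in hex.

P[1] = 0xF, P[2] = 0x5, P[3] = 0xC, P[4] = 0x7

Only C[1] changed, to 0x0. In CTR, a change in C_i flips the same bit in P_i only; the keystream is unaffected. Decrypting the received ciphertext:
P[1]: T = 0x6, S = E(K, T) = 0xF; 0x0 ⊕ 0xF = 0xF.
P[2]: T = 0x7, S = E(K, T) = 0xE; 0xB ⊕ 0xE = 0x5.
P[3]: T = 0x8, S = E(K, T) = 0x1; 0xD ⊕ 0x1 = 0xC.
P[4]: T = 0x9, S = E(K, T) = 0x0; 0x7 ⊕ 0x0 = 0x7.
Blocks that differ from the original plaintext: P[1].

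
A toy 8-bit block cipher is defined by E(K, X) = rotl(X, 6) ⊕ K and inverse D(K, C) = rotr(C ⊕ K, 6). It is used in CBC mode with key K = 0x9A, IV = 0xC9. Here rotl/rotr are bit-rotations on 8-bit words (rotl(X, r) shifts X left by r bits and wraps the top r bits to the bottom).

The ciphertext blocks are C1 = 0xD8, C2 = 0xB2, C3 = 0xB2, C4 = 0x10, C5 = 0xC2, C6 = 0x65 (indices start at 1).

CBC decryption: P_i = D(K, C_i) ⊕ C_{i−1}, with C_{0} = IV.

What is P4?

P4: D(K, 0x10) = 0x2A; 0x2A ⊕ 0xB2 = 0x98.

P4 = 0x98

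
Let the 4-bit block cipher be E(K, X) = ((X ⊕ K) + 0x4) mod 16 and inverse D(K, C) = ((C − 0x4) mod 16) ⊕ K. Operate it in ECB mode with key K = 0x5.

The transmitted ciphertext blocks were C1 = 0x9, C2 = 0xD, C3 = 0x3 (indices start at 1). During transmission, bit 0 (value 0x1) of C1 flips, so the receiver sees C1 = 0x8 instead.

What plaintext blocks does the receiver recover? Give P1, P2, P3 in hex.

P1 = 0x1, P2 = 0xC, P3 = 0xA

ECB decryption: P_i = D(K, C_i).
Only C1 changed, to 0x8. In ECB, a change in C_i affects only P_i. Decrypting the received ciphertext:
P1: D(K, 0x8) = 0x1.
P2: D(K, 0xD) = 0xC.
P3: D(K, 0x3) = 0xA.
Blocks that differ from the original plaintext: P1.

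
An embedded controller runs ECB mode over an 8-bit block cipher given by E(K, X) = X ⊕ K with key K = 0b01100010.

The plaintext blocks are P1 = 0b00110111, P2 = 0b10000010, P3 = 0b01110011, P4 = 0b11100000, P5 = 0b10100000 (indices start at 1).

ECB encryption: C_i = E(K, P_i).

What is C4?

C4: E(K, 0b11100000) = 0b10000010.

C4 = 0b10000010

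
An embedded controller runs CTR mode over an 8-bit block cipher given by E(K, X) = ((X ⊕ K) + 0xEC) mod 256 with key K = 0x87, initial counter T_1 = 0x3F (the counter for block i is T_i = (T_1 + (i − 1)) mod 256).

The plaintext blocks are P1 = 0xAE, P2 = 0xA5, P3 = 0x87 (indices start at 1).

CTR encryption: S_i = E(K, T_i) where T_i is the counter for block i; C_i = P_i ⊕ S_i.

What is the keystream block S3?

0xB2

C1: T = 0x3F, S = E(K, T) = 0xA4; 0xAE ⊕ 0xA4 = 0x0A.
C2: T = 0x40, S = E(K, T) = 0xB3; 0xA5 ⊕ 0xB3 = 0x16.
C3: T = 0x41, S = E(K, T) = 0xB2; 0x87 ⊕ 0xB2 = 0x35.
So S3 = 0xB2.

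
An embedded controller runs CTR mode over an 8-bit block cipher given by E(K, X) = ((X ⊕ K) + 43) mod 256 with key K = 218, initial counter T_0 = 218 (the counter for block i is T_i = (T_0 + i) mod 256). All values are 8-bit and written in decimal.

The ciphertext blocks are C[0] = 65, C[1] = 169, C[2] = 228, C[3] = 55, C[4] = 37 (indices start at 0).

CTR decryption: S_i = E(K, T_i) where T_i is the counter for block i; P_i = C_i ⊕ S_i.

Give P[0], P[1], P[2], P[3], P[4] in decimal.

P[0]: T = 218, S = E(K, T) = 43; 65 ⊕ 43 = 106.
P[1]: T = 219, S = E(K, T) = 44; 169 ⊕ 44 = 133.
P[2]: T = 220, S = E(K, T) = 49; 228 ⊕ 49 = 213.
P[3]: T = 221, S = E(K, T) = 50; 55 ⊕ 50 = 5.
P[4]: T = 222, S = E(K, T) = 47; 37 ⊕ 47 = 10.

P[0] = 106, P[1] = 133, P[2] = 213, P[3] = 5, P[4] = 10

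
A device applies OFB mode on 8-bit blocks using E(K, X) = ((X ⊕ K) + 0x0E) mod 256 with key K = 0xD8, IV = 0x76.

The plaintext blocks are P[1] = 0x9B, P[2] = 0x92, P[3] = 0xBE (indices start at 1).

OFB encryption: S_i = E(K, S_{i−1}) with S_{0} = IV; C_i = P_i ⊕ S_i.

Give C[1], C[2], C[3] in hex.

C[1] = 0x27, C[2] = 0xE0, C[3] = 0x06

C[1]: S = E(K, 0x76) = 0xBC; 0x9B ⊕ 0xBC = 0x27.
C[2]: S = E(K, 0xBC) = 0x72; 0x92 ⊕ 0x72 = 0xE0.
C[3]: S = E(K, 0x72) = 0xB8; 0xBE ⊕ 0xB8 = 0x06.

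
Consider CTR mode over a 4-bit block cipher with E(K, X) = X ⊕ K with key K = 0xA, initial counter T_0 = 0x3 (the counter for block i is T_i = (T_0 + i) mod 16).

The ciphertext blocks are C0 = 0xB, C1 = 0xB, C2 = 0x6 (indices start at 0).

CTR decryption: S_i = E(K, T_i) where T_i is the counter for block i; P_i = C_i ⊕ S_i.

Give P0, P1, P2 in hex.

P0: T = 0x3, S = E(K, T) = 0x9; 0xB ⊕ 0x9 = 0x2.
P1: T = 0x4, S = E(K, T) = 0xE; 0xB ⊕ 0xE = 0x5.
P2: T = 0x5, S = E(K, T) = 0xF; 0x6 ⊕ 0xF = 0x9.

P0 = 0x2, P1 = 0x5, P2 = 0x9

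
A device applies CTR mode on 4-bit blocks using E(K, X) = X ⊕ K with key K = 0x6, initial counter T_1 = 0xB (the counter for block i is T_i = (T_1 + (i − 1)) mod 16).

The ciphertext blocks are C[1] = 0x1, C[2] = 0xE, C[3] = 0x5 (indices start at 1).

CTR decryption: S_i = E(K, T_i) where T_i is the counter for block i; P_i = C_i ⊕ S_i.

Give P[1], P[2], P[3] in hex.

P[1]: T = 0xB, S = E(K, T) = 0xD; 0x1 ⊕ 0xD = 0xC.
P[2]: T = 0xC, S = E(K, T) = 0xA; 0xE ⊕ 0xA = 0x4.
P[3]: T = 0xD, S = E(K, T) = 0xB; 0x5 ⊕ 0xB = 0xE.

P[1] = 0xC, P[2] = 0x4, P[3] = 0xE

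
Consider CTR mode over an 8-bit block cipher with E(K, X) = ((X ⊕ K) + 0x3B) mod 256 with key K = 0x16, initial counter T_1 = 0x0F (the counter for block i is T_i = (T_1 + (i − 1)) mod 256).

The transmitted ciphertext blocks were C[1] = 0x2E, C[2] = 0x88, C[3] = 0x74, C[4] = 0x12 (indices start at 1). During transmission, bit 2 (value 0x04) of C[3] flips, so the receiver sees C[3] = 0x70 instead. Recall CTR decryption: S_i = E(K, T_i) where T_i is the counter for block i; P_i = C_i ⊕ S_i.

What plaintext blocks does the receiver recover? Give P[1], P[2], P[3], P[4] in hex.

Only C[3] changed, to 0x70. In CTR, a change in C_i flips the same bit in P_i only; the keystream is unaffected. Decrypting the received ciphertext:
P[1]: T = 0x0F, S = E(K, T) = 0x54; 0x2E ⊕ 0x54 = 0x7A.
P[2]: T = 0x10, S = E(K, T) = 0x41; 0x88 ⊕ 0x41 = 0xC9.
P[3]: T = 0x11, S = E(K, T) = 0x42; 0x70 ⊕ 0x42 = 0x32.
P[4]: T = 0x12, S = E(K, T) = 0x3F; 0x12 ⊕ 0x3F = 0x2D.
Blocks that differ from the original plaintext: P[3].

P[1] = 0x7A, P[2] = 0xC9, P[3] = 0x32, P[4] = 0x2D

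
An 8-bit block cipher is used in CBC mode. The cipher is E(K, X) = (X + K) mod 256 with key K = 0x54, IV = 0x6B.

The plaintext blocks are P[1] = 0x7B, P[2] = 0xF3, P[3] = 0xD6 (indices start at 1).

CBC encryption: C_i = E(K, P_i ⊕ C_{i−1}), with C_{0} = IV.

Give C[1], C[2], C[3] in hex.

C[1] = 0x64, C[2] = 0xEB, C[3] = 0x91

C[1]: P[1] ⊕ 0x6B = 0x10; E(K, 0x10) = 0x64.
C[2]: P[2] ⊕ 0x64 = 0x97; E(K, 0x97) = 0xEB.
C[3]: P[3] ⊕ 0xEB = 0x3D; E(K, 0x3D) = 0x91.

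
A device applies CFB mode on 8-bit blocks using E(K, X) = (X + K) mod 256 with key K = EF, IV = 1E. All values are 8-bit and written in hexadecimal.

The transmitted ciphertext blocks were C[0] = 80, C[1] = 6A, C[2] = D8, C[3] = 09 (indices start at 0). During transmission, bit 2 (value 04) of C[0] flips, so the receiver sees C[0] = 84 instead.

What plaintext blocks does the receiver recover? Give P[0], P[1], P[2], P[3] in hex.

P[0] = 89, P[1] = 19, P[2] = 81, P[3] = CE

CFB decryption: P_i = C_i ⊕ E(K, C_{i−1}), with C_{−1} = IV.
Only C[0] changed, to 84. In CFB, a change in C_i flips the same bit in P_i and garbles P_{i+1}. Decrypting the received ciphertext:
P[0]: E(K, 1E) = 0D; 84 ⊕ 0D = 89.
P[1]: E(K, 84) = 73; 6A ⊕ 73 = 19.
P[2]: E(K, 6A) = 59; D8 ⊕ 59 = 81.
P[3]: E(K, D8) = C7; 09 ⊕ C7 = CE.
Blocks that differ from the original plaintext: P[0], P[1].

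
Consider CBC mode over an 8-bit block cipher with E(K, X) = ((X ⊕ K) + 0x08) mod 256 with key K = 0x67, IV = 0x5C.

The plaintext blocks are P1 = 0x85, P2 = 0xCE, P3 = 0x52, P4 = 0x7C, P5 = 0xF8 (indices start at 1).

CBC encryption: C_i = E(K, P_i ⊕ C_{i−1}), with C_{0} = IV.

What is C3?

C1: P1 ⊕ 0x5C = 0xD9; E(K, 0xD9) = 0xC6.
C2: P2 ⊕ 0xC6 = 0x08; E(K, 0x08) = 0x77.
C3: P3 ⊕ 0x77 = 0x25; E(K, 0x25) = 0x4A.

C3 = 0x4A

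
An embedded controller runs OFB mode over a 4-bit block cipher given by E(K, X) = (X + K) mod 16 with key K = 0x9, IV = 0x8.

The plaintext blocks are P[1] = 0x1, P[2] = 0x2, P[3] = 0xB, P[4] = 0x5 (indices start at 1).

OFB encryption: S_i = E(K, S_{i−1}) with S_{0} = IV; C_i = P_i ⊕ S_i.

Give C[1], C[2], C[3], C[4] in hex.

C[1] = 0x0, C[2] = 0x8, C[3] = 0x8, C[4] = 0x9

C[1]: S = E(K, 0x8) = 0x1; 0x1 ⊕ 0x1 = 0x0.
C[2]: S = E(K, 0x1) = 0xA; 0x2 ⊕ 0xA = 0x8.
C[3]: S = E(K, 0xA) = 0x3; 0xB ⊕ 0x3 = 0x8.
C[4]: S = E(K, 0x3) = 0xC; 0x5 ⊕ 0xC = 0x9.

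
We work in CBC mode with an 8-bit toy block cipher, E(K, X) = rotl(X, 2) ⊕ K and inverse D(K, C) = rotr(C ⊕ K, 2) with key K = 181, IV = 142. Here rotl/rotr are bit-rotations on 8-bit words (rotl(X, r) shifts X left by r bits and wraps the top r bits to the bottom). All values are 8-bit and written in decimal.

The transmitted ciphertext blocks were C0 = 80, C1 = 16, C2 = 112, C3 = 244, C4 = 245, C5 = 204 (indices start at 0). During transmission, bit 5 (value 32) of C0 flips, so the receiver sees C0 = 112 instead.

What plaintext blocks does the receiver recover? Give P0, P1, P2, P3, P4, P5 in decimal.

P0 = 255, P1 = 25, P2 = 97, P3 = 32, P4 = 228, P5 = 171

CBC decryption: P_i = D(K, C_i) ⊕ C_{i−1}, with C_{−1} = IV.
Only C0 changed, to 112. In CBC, a change in C_i garbles P_i and flips the same bit in P_{i+1}. Decrypting the received ciphertext:
P0: D(K, 112) = 113; 113 ⊕ 142 = 255.
P1: D(K, 16) = 105; 105 ⊕ 112 = 25.
P2: D(K, 112) = 113; 113 ⊕ 16 = 97.
P3: D(K, 244) = 80; 80 ⊕ 112 = 32.
P4: D(K, 245) = 16; 16 ⊕ 244 = 228.
P5: D(K, 204) = 94; 94 ⊕ 245 = 171.
Blocks that differ from the original plaintext: P0, P1.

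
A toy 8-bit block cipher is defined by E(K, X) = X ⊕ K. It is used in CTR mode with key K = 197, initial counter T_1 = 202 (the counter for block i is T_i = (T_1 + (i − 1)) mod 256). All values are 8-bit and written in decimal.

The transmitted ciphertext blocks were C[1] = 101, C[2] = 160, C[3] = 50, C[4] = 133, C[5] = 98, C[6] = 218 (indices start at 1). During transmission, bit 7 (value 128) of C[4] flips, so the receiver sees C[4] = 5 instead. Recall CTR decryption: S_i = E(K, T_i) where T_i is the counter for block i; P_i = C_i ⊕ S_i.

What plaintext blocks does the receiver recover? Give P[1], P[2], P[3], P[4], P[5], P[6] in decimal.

Only C[4] changed, to 5. In CTR, a change in C_i flips the same bit in P_i only; the keystream is unaffected. Decrypting the received ciphertext:
P[1]: T = 202, S = E(K, T) = 15; 101 ⊕ 15 = 106.
P[2]: T = 203, S = E(K, T) = 14; 160 ⊕ 14 = 174.
P[3]: T = 204, S = E(K, T) = 9; 50 ⊕ 9 = 59.
P[4]: T = 205, S = E(K, T) = 8; 5 ⊕ 8 = 13.
P[5]: T = 206, S = E(K, T) = 11; 98 ⊕ 11 = 105.
P[6]: T = 207, S = E(K, T) = 10; 218 ⊕ 10 = 208.
Blocks that differ from the original plaintext: P[4].

P[1] = 106, P[2] = 174, P[3] = 59, P[4] = 13, P[5] = 105, P[6] = 208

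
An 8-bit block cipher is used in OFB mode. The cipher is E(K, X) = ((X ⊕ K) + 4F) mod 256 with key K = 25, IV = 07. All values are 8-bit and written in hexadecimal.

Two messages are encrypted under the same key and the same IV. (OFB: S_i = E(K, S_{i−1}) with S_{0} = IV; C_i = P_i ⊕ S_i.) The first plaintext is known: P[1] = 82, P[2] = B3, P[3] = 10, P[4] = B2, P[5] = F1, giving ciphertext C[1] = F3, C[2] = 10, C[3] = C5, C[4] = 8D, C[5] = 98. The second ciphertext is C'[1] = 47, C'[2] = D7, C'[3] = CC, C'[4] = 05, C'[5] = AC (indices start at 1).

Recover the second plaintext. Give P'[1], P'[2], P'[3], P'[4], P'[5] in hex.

In OFB with a reused IV, both messages share the same keystream S_i, so C_i ⊕ C'_i = P_i ⊕ P'_i and thus P'_i = P_i ⊕ C_i ⊕ C'_i.
P'[1]: 82 ⊕ F3 ⊕ 47 = 36.
P'[2]: B3 ⊕ 10 ⊕ D7 = 74.
P'[3]: 10 ⊕ C5 ⊕ CC = 19.
P'[4]: B2 ⊕ 8D ⊕ 05 = 3A.
P'[5]: F1 ⊕ 98 ⊕ AC = C5.

P'[1] = 36, P'[2] = 74, P'[3] = 19, P'[4] = 3A, P'[5] = C5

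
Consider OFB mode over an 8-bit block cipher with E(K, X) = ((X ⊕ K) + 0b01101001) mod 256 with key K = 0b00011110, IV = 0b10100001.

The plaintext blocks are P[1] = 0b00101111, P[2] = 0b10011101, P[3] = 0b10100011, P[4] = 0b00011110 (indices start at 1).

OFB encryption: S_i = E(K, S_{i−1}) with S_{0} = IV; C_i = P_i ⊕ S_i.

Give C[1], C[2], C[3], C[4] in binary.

C[1] = 0b00000111, C[2] = 0b00000010, C[3] = 0b01001001, C[4] = 0b01000011

C[1]: S = E(K, 0b10100001) = 0b00101000; 0b00101111 ⊕ 0b00101000 = 0b00000111.
C[2]: S = E(K, 0b00101000) = 0b10011111; 0b10011101 ⊕ 0b10011111 = 0b00000010.
C[3]: S = E(K, 0b10011111) = 0b11101010; 0b10100011 ⊕ 0b11101010 = 0b01001001.
C[4]: S = E(K, 0b11101010) = 0b01011101; 0b00011110 ⊕ 0b01011101 = 0b01000011.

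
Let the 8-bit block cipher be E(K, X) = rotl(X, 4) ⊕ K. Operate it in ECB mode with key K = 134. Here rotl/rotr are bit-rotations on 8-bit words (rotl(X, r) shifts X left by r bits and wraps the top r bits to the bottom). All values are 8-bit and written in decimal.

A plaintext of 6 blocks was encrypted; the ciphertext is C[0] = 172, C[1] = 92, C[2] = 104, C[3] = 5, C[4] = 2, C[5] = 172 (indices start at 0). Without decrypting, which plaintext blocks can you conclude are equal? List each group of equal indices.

P[0] = P[5]

ECB encrypts each block independently with the same key, so equal ciphertext blocks imply equal plaintext blocks.
C[0] = C[5] = 172, so P[0] = P[5].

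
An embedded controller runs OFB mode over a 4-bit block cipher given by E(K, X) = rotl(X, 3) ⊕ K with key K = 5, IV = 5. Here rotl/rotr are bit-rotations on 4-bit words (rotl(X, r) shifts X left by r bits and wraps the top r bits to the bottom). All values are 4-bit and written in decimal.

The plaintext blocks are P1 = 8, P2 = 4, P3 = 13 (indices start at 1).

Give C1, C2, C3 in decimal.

C1 = 7, C2 = 14, C3 = 13

OFB encryption: S_i = E(K, S_{i−1}) with S_{0} = IV; C_i = P_i ⊕ S_i.
C1: S = E(K, 5) = 15; 8 ⊕ 15 = 7.
C2: S = E(K, 15) = 10; 4 ⊕ 10 = 14.
C3: S = E(K, 10) = 0; 13 ⊕ 0 = 13.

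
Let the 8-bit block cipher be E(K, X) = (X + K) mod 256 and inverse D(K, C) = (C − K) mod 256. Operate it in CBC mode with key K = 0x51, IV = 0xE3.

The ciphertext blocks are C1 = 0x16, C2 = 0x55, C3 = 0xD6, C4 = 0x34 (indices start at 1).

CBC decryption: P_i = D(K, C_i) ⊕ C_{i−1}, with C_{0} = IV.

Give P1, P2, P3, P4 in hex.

P1: D(K, 0x16) = 0xC5; 0xC5 ⊕ 0xE3 = 0x26.
P2: D(K, 0x55) = 0x04; 0x04 ⊕ 0x16 = 0x12.
P3: D(K, 0xD6) = 0x85; 0x85 ⊕ 0x55 = 0xD0.
P4: D(K, 0x34) = 0xE3; 0xE3 ⊕ 0xD6 = 0x35.

P1 = 0x26, P2 = 0x12, P3 = 0xD0, P4 = 0x35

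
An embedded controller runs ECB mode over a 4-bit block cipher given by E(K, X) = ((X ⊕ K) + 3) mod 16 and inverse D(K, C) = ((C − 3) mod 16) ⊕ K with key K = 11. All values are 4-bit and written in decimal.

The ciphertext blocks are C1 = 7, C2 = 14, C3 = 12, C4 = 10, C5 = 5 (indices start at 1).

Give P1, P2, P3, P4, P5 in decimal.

P1 = 15, P2 = 0, P3 = 2, P4 = 12, P5 = 9

ECB decryption: P_i = D(K, C_i).
P1: D(K, 7) = 15.
P2: D(K, 14) = 0.
P3: D(K, 12) = 2.
P4: D(K, 10) = 12.
P5: D(K, 5) = 9.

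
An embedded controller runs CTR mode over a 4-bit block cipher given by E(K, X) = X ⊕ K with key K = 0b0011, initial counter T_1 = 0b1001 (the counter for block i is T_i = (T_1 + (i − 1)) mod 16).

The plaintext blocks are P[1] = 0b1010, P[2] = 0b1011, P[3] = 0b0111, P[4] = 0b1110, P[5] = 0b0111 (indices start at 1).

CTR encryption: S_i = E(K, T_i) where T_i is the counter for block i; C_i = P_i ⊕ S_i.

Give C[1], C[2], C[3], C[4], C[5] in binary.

C[1] = 0b0000, C[2] = 0b0010, C[3] = 0b1111, C[4] = 0b0001, C[5] = 0b1001

C[1]: T = 0b1001, S = E(K, T) = 0b1010; 0b1010 ⊕ 0b1010 = 0b0000.
C[2]: T = 0b1010, S = E(K, T) = 0b1001; 0b1011 ⊕ 0b1001 = 0b0010.
C[3]: T = 0b1011, S = E(K, T) = 0b1000; 0b0111 ⊕ 0b1000 = 0b1111.
C[4]: T = 0b1100, S = E(K, T) = 0b1111; 0b1110 ⊕ 0b1111 = 0b0001.
C[5]: T = 0b1101, S = E(K, T) = 0b1110; 0b0111 ⊕ 0b1110 = 0b1001.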